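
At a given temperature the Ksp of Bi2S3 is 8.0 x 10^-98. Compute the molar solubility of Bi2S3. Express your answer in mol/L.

s ≈ 1.5 x 10^-20 M

Bi2S3(s) ⇌ 2 Bi^3+ + 3 S^2-
Ksp = [Bi^3+]^2[S^2-]^3
For each mole of Bi2S3 that dissolves: [Bi^3+] = 2s, [S^2-] = 3s.
Ksp = (2s)^2(3s)^3 = 108s^5
s = (8.0 x 10^-98 / 108)^(1/5) = 1.5 × 10^-20 M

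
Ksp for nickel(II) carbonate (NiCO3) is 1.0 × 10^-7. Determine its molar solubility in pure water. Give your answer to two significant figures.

NiCO3(s) <=> Ni^2+(aq) + CO3^2-(aq)
Ksp = [Ni^2+][CO3^2-]
With molar solubility s: [Ni^2+] = s, [CO3^2-] = s.
Ksp = (s)(s) = s^2
s = √(1.0 × 10^-7) = 3.2 × 10^-4 M

3.2 × 10^-4 M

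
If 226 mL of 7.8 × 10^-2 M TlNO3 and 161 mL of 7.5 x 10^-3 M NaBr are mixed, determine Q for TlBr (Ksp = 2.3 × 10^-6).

Total volume = 226 + 161 = 387 mL.
[Tl^+] = 7.8 x 10^-2 × (226/387) = 4.56 × 10^-2 M
[Br^-] = 7.5 x 10^-3 × (161/387) = 3.12 × 10^-3 M
TlBr(s) ⇌ Tl^+ + Br^-, so Q = [Tl^+][Br^-]
Q = (4.56 × 10^-2)(3.12 × 10^-3) = 1.4 x 10^-4
Q > Ksp, so TlBr will precipitate.

1.4 × 10^-4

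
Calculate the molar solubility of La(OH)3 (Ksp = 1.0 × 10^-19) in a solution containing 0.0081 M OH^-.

s ≈ 1.9 × 10^-13 M

La(OH)3(s) <=> La^3+(aq) + 3 OH^-(aq)
Ksp = [La^3+][OH^-]^3
If s mol/L dissolves here, [La^3+] = s, [OH^-] = 0.0081 + 3s ≈ 0.0081 (common-ion effect: OH^- is already 0.0081 M).
Ksp ≈ s × (0.0081)^3
s = 1.9 x 10^-13 M
Check: 3s = 5.6 × 10^-13 ≪ 0.0081, so the approximation is valid.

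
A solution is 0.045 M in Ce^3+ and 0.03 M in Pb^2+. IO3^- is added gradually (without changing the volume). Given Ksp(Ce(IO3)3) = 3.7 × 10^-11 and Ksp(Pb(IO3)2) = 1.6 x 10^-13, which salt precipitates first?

Each salt begins to precipitate when Q = Ksp, i.e. when [IO3^-] reaches its threshold.
For Ce(IO3)3: 3.7 × 10^-11 = 0.045 × [IO3^-]^3  ⇒  [IO3^-] = 9.4 × 10^-4 M.
For Pb(IO3)2: 1.6 x 10^-13 = 0.03 × [IO3^-]^2  ⇒  [IO3^-] = 2.3 × 10^-6 M.
The salt with the lower threshold [IO3^-] precipitates first: Pb(IO3)2.

Pb(IO3)2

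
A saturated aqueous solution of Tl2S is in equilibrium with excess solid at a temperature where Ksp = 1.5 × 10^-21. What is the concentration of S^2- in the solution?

Tl2S(s) ⇌ 2 Tl^+(aq) + S^2-(aq)
Ksp = [Tl^+]^2[S^2-]
If s mol/L of Tl2S dissolves, [Tl^+] = 2s and [S^2-] = s.
So Ksp = (2s)^2 × s = 4s^3
s = (1.5 × 10^-21 / 4)^(1/3) = 7.21 × 10^-8 M
[S^2-] = s = 7.2 × 10^-8 M

[S^2-] ≈ 7.2 × 10^-8 M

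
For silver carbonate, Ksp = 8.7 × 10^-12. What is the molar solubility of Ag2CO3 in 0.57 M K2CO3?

2.0 x 10^-6 M

Ag2CO3(s) ⇌ 2 Ag^+ + CO3^2-
Ksp = [Ag^+]^2[CO3^2-]
Let s = moles of Ag2CO3 that dissolve per litre. [Ag^+] = 2s, [CO3^2-] = 0.57 + s ≈ 0.57 (common-ion effect: CO3^2- is already 0.57 M).
Ksp ≈ (2s)^2 × 0.57
s = 2.0 × 10^-6 M
Check: s = 2.0 × 10^-6 ≪ 0.57, so the approximation is valid.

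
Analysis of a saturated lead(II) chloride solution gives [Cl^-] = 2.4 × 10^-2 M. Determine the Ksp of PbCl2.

Ksp = 6.9e-6

PbCl2(s) ⇌ Pb^2+(aq) + 2 Cl^-(aq)
Stoichiometry gives [Pb^2+] = (1/2)[Cl^-] = 1.20 x 10^-2 M.
Ksp = [Pb^2+][Cl^-]^2
Ksp = 1.20 × 10^-2 × (2.4 × 10^-2)^2 = 6.9 × 10^-6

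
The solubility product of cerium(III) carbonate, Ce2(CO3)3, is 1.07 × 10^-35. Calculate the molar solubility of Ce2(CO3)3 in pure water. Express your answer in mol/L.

3.97 × 10^-8 M

Ce2(CO3)3(s) ⇌ 2 Ce^3+(aq) + 3 CO3^2-(aq)
Ksp = [Ce^3+]^2[CO3^2-]^3
Let s = molar solubility. Then [Ce^3+] = 2s and [CO3^2-] = 3s.
So Ksp = (2s)^2 × (3s)^3 = 108s^5
s = (1.07 × 10^-35 / 108)^(1/5) = 3.97 x 10^-8 M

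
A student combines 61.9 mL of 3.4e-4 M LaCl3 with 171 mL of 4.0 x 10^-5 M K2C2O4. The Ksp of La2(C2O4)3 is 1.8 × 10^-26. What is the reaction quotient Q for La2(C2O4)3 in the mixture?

2.1 x 10^-22

Total volume = 61.9 + 171 = 232.9 mL.
[La^3+] = 3.4 x 10^-4 × (61.9/232.9) = 9.04 × 10^-5 M
[C2O4^2-] = 4.0 × 10^-5 × (171/232.9) = 2.94 x 10^-5 M
La2(C2O4)3(s) ⇌ 2 La^3+ + 3 C2O4^2-, so Q = [La^3+]^2[C2O4^2-]^3
Q = (9.04 x 10^-5)^2(2.94 × 10^-5)^3 = 2.1 x 10^-22
Q > Ksp, so La2(C2O4)3 will precipitate.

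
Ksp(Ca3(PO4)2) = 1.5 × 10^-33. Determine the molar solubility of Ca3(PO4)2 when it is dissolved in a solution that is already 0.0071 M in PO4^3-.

s ≈ 1.0e-10 M

Ca3(PO4)2(s) ⇌ 3 Ca^2+(aq) + 2 PO4^3-(aq)
Ksp = [Ca^2+]^3[PO4^3-]^2
Let s be the molar solubility in this solution. [Ca^2+] = 3s, [PO4^3-] = 0.0071 + 2s ≈ 0.0071 (Ksp is small, so little additional dissolves).
Ksp ≈ (3s)^3 × (0.0071)^2
s = 1.0 x 10^-10 M
Check: 2s = 2.1 × 10^-10 ≪ 0.0071, so the approximation is valid.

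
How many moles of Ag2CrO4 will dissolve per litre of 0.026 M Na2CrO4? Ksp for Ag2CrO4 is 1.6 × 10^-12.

Ag2CrO4(s) ⇌ 2 Ag^+ + CrO4^2-
Ksp = [Ag^+]^2[CrO4^2-]
If s mol/L dissolves here, [Ag^+] = 2s, [CrO4^2-] = 0.026 + s ≈ 0.026 (since CrO4^2- from Na2CrO4 dominates).
Ksp ≈ (2s)^2 × 0.026
s = 3.9 × 10^-6 M
Check: s = 3.9 x 10^-6 ≪ 0.026, so the approximation is valid.

s ≈ 3.9e-6 M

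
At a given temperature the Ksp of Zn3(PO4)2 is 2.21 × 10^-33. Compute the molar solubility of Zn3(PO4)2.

1.15 x 10^-7 M

Zn3(PO4)2(s) ⇌ 3 Zn^2+ + 2 PO4^3-
Ksp = [Zn^2+]^3[PO4^3-]^2
Let s = molar solubility. Then [Zn^2+] = 3s and [PO4^3-] = 2s.
Substituting: Ksp = (3s)^3(2s)^2 = 108s^5
Solving, s = (2.21 × 10^-33/108)^(1/5) = 1.15 × 10^-7 M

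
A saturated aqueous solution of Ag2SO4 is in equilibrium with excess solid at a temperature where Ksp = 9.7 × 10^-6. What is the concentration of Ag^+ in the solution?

Ag2SO4(s) ⇌ 2 Ag^+(aq) + SO4^2-(aq)
Ksp = [Ag^+]^2[SO4^2-]
If s mol/L of Ag2SO4 dissolves, [Ag^+] = 2s and [SO4^2-] = s.
Ksp = (2s)^2s = 4s^3
s^3 = 9.7 × 10^-6 / 4, so s = 1.34 × 10^-2 M
[Ag^+] = 2s = 2.7 x 10^-2 M

[Ag^+] ≈ 2.7 × 10^-2 M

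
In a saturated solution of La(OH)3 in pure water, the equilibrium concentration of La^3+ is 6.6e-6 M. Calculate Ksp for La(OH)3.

Ksp = 5.1 × 10^-20

La(OH)3(s) ⇌ La^3+(aq) + 3 OH^-(aq)
Stoichiometry gives [OH^-] = (3/1)[La^3+] = 1.98 × 10^-5 M.
Ksp = [La^3+][OH^-]^3
Ksp = 6.6 x 10^-6 × (1.98 × 10^-5)^3 = 5.1 × 10^-20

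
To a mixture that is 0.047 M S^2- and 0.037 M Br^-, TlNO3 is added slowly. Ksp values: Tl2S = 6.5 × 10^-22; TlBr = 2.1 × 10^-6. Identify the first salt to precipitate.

Tl2S

Precipitation of each salt starts when its ion product equals its Ksp.
For Tl2S: 6.5 × 10^-22 = 0.047 × [Tl^+]^2  ⇒  [Tl^+] = 1.2 × 10^-10 M.
For TlBr: 2.1 × 10^-6 = 0.037 × [Tl^+]  ⇒  [Tl^+] = 5.7 × 10^-5 M.
The salt with the lower threshold [Tl^+] precipitates first: Tl2S.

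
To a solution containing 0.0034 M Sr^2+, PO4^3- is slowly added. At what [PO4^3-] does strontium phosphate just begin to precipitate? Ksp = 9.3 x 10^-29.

[PO4^3-] = 4.9e-11 M

Sr3(PO4)2(s) ⇌ 3 Sr^2+(aq) + 2 PO4^3-(aq)
Ksp = [Sr^2+]^3[PO4^3-]^2
Precipitation begins when Q = Ksp. With [Sr^2+] = 0.0034 M:
9.3 x 10^-29 = (0.0034)^3 × [PO4^3-]^2
[PO4^3-] = (9.3 x 10^-29 / 3.93 x 10^-8)^(1/2) = 4.9 × 10^-11 M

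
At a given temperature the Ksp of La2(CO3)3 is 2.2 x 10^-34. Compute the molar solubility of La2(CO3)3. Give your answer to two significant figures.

La2(CO3)3(s) <=> 2 La^3+(aq) + 3 CO3^2-(aq)
Ksp = [La^3+]^2[CO3^2-]^3
If s mol/L of La2(CO3)3 dissolves, [La^3+] = 2s and [CO3^2-] = 3s.
So Ksp = (2s)^2 × (3s)^3 = 108s^5
s = (2.2 x 10^-34 / 108)^(1/5) = 7.3 × 10^-8 M

7.3 × 10^-8 M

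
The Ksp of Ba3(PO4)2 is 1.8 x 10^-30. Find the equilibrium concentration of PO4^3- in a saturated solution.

8.8 × 10^-7 M

Ba3(PO4)2(s) ⇌ 3 Ba^2+(aq) + 2 PO4^3-(aq)
Ksp = [Ba^2+]^3[PO4^3-]^2
Let s = molar solubility. Then [Ba^2+] = 3s and [PO4^3-] = 2s.
Ksp = (3s)^3(2s)^2 = 108s^5
s = (1.8 x 10^-30 / 108)^(1/5) = 4.41 × 10^-7 M
[PO4^3-] = 2s = 8.8 × 10^-7 M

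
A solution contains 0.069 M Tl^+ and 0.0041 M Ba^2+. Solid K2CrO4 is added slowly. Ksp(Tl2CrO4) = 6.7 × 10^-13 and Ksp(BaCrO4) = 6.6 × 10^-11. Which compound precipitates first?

Each salt begins to precipitate when Q = Ksp, i.e. when [CrO4^2-] reaches its threshold.
For Tl2CrO4: 6.7 × 10^-13 = (0.069)^2 × [CrO4^2-]  ⇒  [CrO4^2-] = 1.4 × 10^-10 M.
For BaCrO4: 6.6 × 10^-11 = 0.0041 × [CrO4^2-]  ⇒  [CrO4^2-] = 1.6 x 10^-8 M.
The salt with the lower threshold [CrO4^2-] precipitates first: Tl2CrO4.

Tl2CrO4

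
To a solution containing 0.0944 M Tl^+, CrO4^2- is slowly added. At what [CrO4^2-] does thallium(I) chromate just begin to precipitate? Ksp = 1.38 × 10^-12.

1.55 × 10^-10 M

Tl2CrO4(s) ⇌ 2 Tl^+ + CrO4^2-
Ksp = [Tl^+]^2[CrO4^2-]
Precipitation begins when Q = Ksp. With [Tl^+] = 0.0944 M:
1.38 × 10^-12 = (0.0944)^2 × [CrO4^2-]
[CrO4^2-] = (1.38 × 10^-12 / 8.911 × 10^-3) = 1.55 x 10^-10 M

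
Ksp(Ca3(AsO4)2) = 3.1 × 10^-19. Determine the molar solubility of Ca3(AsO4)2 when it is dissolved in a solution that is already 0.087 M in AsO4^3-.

Ca3(AsO4)2(s) ⇌ 3 Ca^2+ + 2 AsO4^3-
Ksp = [Ca^2+]^3[AsO4^3-]^2
Let s be the molar solubility in this solution. [Ca^2+] = 3s, [AsO4^3-] = 0.087 + 2s ≈ 0.087 (since the AsO4^3- already present dominates).
Ksp ≈ (3s)^3 × (0.087)^2
s = 1.1 x 10^-6 M
Check: 2s = 2.3 × 10^-6 ≪ 0.087, so the approximation is valid.

1.1 × 10^-6 M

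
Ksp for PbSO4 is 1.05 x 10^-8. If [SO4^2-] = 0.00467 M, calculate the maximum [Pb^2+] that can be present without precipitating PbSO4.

PbSO4(s) <=> Pb^2+ + SO4^2-
Ksp = [Pb^2+][SO4^2-]
Precipitation begins when Q = Ksp. With [SO4^2-] = 0.00467 M:
1.05 x 10^-8 = (0.00467) × [Pb^2+]
[Pb^2+] = (1.05 x 10^-8 / 4.67 × 10^-3) = 2.25 × 10^-6 M

[Pb^2+] = 2.25 × 10^-6 M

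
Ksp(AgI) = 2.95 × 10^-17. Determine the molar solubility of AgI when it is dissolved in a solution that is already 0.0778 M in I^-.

3.79 × 10^-16 M

AgI(s) ⇌ Ag^+ + I^-
Ksp = [Ag^+][I^-]
Let s = moles of AgI that dissolve per litre. [Ag^+] = s, [I^-] = 0.0778 + s ≈ 0.0778 (Ksp is small, so little additional dissolves).
Ksp ≈ s × 0.0778
s = 3.79 x 10^-16 M
Check: s = 3.8 x 10^-16 ≪ 0.0778, so the approximation is valid.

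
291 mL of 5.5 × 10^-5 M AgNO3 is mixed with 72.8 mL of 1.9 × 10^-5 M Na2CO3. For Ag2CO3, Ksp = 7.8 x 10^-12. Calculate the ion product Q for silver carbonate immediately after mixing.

Total volume = 291 + 72.8 = 363.8 mL.
[Ag^+] = 5.5 x 10^-5 × (291/363.8) = 4.40 × 10^-5 M
[CO3^2-] = 1.9 x 10^-5 × (72.8/363.8) = 3.80 × 10^-6 M
Ag2CO3(s) ⇌ 2 Ag^+ + CO3^2-, so Q = [Ag^+]^2[CO3^2-]
Q = (4.40 × 10^-5)^2(3.80 x 10^-6) = 7.4 × 10^-15
Q < Ksp, so no precipitate of Ag2CO3 forms.

7.4e-15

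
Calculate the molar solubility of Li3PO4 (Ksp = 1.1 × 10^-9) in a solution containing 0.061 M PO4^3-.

Li3PO4(s) ⇌ 3 Li^+ + PO4^3-
Ksp = [Li^+]^3[PO4^3-]
Let s = moles of Li3PO4 that dissolve per litre. [Li^+] = 3s, [PO4^3-] = 0.061 + s ≈ 0.061 (Ksp is small, so little additional dissolves).
Ksp ≈ (3s)^3 × 0.061
s = 8.7 x 10^-4 M
Check: s = 8.7 x 10^-4 ≪ 0.061, so the approximation is valid.

s ≈ 8.7e-4 M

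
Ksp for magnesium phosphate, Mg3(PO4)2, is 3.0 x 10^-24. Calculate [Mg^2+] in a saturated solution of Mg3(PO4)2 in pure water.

Mg3(PO4)2(s) ⇌ 3 Mg^2+ + 2 PO4^3-
Ksp = [Mg^2+]^3[PO4^3-]^2
If s mol/L of Mg3(PO4)2 dissolves, [Mg^2+] = 3s and [PO4^3-] = 2s.
So Ksp = (3s)^3 × (2s)^2 = 108s^5
s = (3.0 x 10^-24 / 108)^(1/5) = 7.74 × 10^-6 M
[Mg^2+] = 3s = 2.3 × 10^-5 M

2.3 × 10^-5 M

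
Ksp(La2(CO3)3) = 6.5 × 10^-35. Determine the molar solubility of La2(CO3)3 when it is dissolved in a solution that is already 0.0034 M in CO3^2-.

s ≈ 2.0e-14 M

La2(CO3)3(s) <=> 2 La^3+ + 3 CO3^2-
Ksp = [La^3+]^2[CO3^2-]^3
Let s = moles of La2(CO3)3 that dissolve per litre. [La^3+] = 2s, [CO3^2-] = 0.0034 + 3s ≈ 0.0034 (Ksp is small, so little additional dissolves).
Ksp ≈ (2s)^2 × (0.0034)^3
s = 2.0 x 10^-14 M
Check: 3s = 6.1 x 10^-14 ≪ 0.0034, so the approximation is valid.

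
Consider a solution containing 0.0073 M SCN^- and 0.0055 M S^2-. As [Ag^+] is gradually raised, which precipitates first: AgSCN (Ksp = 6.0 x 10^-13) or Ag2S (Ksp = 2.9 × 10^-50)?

Precipitation of each salt starts when its ion product equals its Ksp.
For AgSCN: 6.0 x 10^-13 = 0.0073 × [Ag^+]  ⇒  [Ag^+] = 8.2 x 10^-11 M.
For Ag2S: 2.9 × 10^-50 = 0.0055 × [Ag^+]^2  ⇒  [Ag^+] = 2.3 × 10^-24 M.
The salt with the lower threshold [Ag^+] precipitates first: Ag2S.

Ag2S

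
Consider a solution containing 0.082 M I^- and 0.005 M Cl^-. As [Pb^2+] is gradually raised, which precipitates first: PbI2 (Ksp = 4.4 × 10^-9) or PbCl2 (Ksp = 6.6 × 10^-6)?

PbI2

Each salt begins to precipitate when Q = Ksp, i.e. when [Pb^2+] reaches its threshold.
For PbI2: 4.4 × 10^-9 = (0.082)^2 × [Pb^2+]  ⇒  [Pb^2+] = 6.5 × 10^-7 M.
For PbCl2: 6.6 × 10^-6 = (0.005)^2 × [Pb^2+]  ⇒  [Pb^2+] = 2.6 x 10^-1 M.
The salt with the lower threshold [Pb^2+] precipitates first: PbI2.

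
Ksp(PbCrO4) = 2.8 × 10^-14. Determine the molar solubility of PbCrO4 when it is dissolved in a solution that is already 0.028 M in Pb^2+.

s ≈ 1.0e-12 M

PbCrO4(s) ⇌ Pb^2+(aq) + CrO4^2-(aq)
Ksp = [Pb^2+][CrO4^2-]
Let s be the molar solubility in this solution. [Pb^2+] = 0.028 + s ≈ 0.028, [CrO4^2-] = s (Ksp is small, so little additional dissolves).
Ksp ≈ 0.028 × s
s = 1.0 × 10^-12 M
Check: s = 1.0 x 10^-12 ≪ 0.028, so the approximation is valid.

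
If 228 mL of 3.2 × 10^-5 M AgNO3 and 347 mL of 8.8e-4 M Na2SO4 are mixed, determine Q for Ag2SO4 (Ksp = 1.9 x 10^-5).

Total volume = 228 + 347 = 575 mL.
[Ag^+] = 3.2 × 10^-5 × (228/575) = 1.27 x 10^-5 M
[SO4^2-] = 8.8 x 10^-4 × (347/575) = 5.31 × 10^-4 M
Ag2SO4(s) <=> 2 Ag^+(aq) + SO4^2-(aq), so Q = [Ag^+]^2[SO4^2-]
Q = (1.27 × 10^-5)^2(5.31 × 10^-4) = 8.6 × 10^-14
Q < Ksp, so no precipitate of Ag2SO4 forms.

Q ≈ 8.6 × 10^-14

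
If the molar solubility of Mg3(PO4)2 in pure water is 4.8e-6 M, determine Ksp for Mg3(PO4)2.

Ksp = 2.8 x 10^-25

Mg3(PO4)2(s) ⇌ 3 Mg^2+(aq) + 2 PO4^3-(aq)
With molar solubility s: [Mg^2+] = 3s, [PO4^3-] = 2s.
Ksp = [Mg^2+]^3[PO4^3-]^2
Ksp = (3s)^3(2s)^2 = 108s^5
Ksp = 108 × (4.8 × 10^-6)^5 = 2.8 × 10^-25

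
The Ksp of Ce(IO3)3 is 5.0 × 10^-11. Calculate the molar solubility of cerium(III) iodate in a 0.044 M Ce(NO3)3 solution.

s ≈ 3.5e-4 M

Ce(IO3)3(s) ⇌ Ce^3+(aq) + 3 IO3^-(aq)
Ksp = [Ce^3+][IO3^-]^3
Let s be the molar solubility in this solution. [Ce^3+] = 0.044 + s ≈ 0.044, [IO3^-] = 3s (common-ion effect: Ce^3+ is already 0.044 M).
Ksp ≈ 0.044 × (3s)^3
s = 3.5 x 10^-4 M
Check: s = 3.5 x 10^-4 ≪ 0.044, so the approximation is valid.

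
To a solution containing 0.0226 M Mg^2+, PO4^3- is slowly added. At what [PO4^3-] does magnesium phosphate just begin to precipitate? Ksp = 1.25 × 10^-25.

Mg3(PO4)2(s) ⇌ 3 Mg^2+(aq) + 2 PO4^3-(aq)
Ksp = [Mg^2+]^3[PO4^3-]^2
Precipitation begins when Q = Ksp. With [Mg^2+] = 0.0226 M:
1.25 × 10^-25 = (0.0226)^3 × [PO4^3-]^2
[PO4^3-] = (1.25 × 10^-25 / 1.154 × 10^-5)^(1/2) = 1.04 × 10^-10 M

[PO4^3-] ≈ 1.04 × 10^-10 M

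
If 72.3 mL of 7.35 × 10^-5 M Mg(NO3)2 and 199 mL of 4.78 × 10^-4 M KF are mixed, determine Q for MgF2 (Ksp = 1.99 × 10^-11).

Q ≈ 2.41 × 10^-12

Total volume = 72.3 + 199 = 271.3 mL.
[Mg^2+] = 7.35 × 10^-5 × (72.3/271.3) = 1.959 × 10^-5 M
[F^-] = 4.78 x 10^-4 × (199/271.3) = 3.506 × 10^-4 M
MgF2(s) <=> Mg^2+(aq) + 2 F^-(aq), so Q = [Mg^2+][F^-]^2
Q = (1.959 × 10^-5)(3.506 x 10^-4)^2 = 2.41 x 10^-12
Q < Ksp, so no precipitate of MgF2 forms.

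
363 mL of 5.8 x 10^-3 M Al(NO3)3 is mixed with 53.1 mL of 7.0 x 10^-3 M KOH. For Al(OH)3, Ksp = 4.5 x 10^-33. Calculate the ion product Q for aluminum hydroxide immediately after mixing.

3.6 × 10^-12

Total volume = 363 + 53.1 = 416.1 mL.
[Al^3+] = 5.8 x 10^-3 × (363/416.1) = 5.06 × 10^-3 M
[OH^-] = 7.0 × 10^-3 × (53.1/416.1) = 8.93 × 10^-4 M
Al(OH)3(s) ⇌ Al^3+ + 3 OH^-, so Q = [Al^3+][OH^-]^3
Q = (5.06 x 10^-3)(8.93 x 10^-4)^3 = 3.6 × 10^-12
Q > Ksp, so Al(OH)3 will precipitate.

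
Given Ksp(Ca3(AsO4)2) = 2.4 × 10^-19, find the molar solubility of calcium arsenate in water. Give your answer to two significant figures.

s ≈ 7.4 × 10^-5 M

Ca3(AsO4)2(s) <=> 3 Ca^2+(aq) + 2 AsO4^3-(aq)
Ksp = [Ca^2+]^3[AsO4^3-]^2
Let s = molar solubility. Then [Ca^2+] = 3s and [AsO4^3-] = 2s.
Substituting: Ksp = (3s)^3(2s)^2 = 108s^5
s^5 = 2.4 × 10^-19 / 108, so s = 7.4 x 10^-5 M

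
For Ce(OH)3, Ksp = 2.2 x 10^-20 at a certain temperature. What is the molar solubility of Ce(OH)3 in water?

s ≈ 5.3 × 10^-6 M

Ce(OH)3(s) ⇌ Ce^3+(aq) + 3 OH^-(aq)
Ksp = [Ce^3+][OH^-]^3
If s mol/L of Ce(OH)3 dissolves, [Ce^3+] = s and [OH^-] = 3s.
Ksp = s(3s)^3 = 27s^4
s = (2.2 x 10^-20 / 27)^(1/4) = 5.3 × 10^-6 M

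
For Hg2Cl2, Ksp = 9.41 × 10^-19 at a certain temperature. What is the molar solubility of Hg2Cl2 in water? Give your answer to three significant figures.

Hg2Cl2(s) ⇌ Hg2^2+ + 2 Cl^-
Ksp = [Hg2^2+][Cl^-]^2
With molar solubility s: [Hg2^2+] = s, [Cl^-] = 2s.
So Ksp = s × (2s)^2 = 4s^3
Solving, s = (9.41 × 10^-19/4)^(1/3) = 6.17 × 10^-7 M

s ≈ 6.17 × 10^-7 M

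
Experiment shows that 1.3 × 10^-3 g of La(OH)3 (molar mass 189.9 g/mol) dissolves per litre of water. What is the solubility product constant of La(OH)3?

5.9 × 10^-20

Molar solubility s = (1.3 × 10^-3 g/L) / (189.9 g/mol) = 6.85 × 10^-6 M.
La(OH)3(s) <=> La^3+(aq) + 3 OH^-(aq)
Let s = molar solubility. Then [La^3+] = s and [OH^-] = 3s.
Ksp = [La^3+][OH^-]^3
So Ksp = s × (3s)^3 = 27s^4
Ksp = 27 × (6.85 × 10^-6)^4 = 5.9 × 10^-20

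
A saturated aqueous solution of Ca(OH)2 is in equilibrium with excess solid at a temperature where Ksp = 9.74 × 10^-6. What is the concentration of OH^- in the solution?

2.69 x 10^-2 M

Ca(OH)2(s) ⇌ Ca^2+(aq) + 2 OH^-(aq)
Ksp = [Ca^2+][OH^-]^2
With molar solubility s: [Ca^2+] = s, [OH^-] = 2s.
Ksp = s(2s)^2 = 4s^3
Solving, s = (9.74 × 10^-6/4)^(1/3) = 1.345 × 10^-2 M
[OH^-] = 2s = 2.69 × 10^-2 M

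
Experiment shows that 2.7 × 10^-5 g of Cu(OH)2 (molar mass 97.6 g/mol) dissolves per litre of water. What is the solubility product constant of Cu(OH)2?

Ksp ≈ 8.5 x 10^-20

Molar solubility s = (2.7 × 10^-5 g/L) / (97.6 g/mol) = 2.77 × 10^-7 M.
Cu(OH)2(s) ⇌ Cu^2+(aq) + 2 OH^-(aq)
For each mole of Cu(OH)2 that dissolves: [Cu^2+] = s, [OH^-] = 2s.
Ksp = [Cu^2+][OH^-]^2
So Ksp = s × (2s)^2 = 4s^3
With s = 2.77 x 10^-7: Ksp = 8.5 × 10^-20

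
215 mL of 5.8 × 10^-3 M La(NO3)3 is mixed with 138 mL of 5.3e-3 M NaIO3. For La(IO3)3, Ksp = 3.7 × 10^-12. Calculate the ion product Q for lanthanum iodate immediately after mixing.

Q = 3.1 x 10^-11

Total volume = 215 + 138 = 353 mL.
[La^3+] = 5.8 × 10^-3 × (215/353) = 3.53 × 10^-3 M
[IO3^-] = 5.3 × 10^-3 × (138/353) = 2.07 x 10^-3 M
La(IO3)3(s) ⇌ La^3+(aq) + 3 IO3^-(aq), so Q = [La^3+][IO3^-]^3
Q = (3.53 × 10^-3)(2.07 x 10^-3)^3 = 3.1 × 10^-11
Q > Ksp, so La(IO3)3 will precipitate.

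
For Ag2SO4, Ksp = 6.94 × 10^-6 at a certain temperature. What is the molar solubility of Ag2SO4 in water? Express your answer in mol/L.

s ≈ 1.20 x 10^-2 M

Ag2SO4(s) <=> 2 Ag^+(aq) + SO4^2-(aq)
Ksp = [Ag^+]^2[SO4^2-]
For each mole of Ag2SO4 that dissolves: [Ag^+] = 2s, [SO4^2-] = s.
So Ksp = (2s)^2 × s = 4s^3
Solving, s = (6.94 × 10^-6/4)^(1/3) = 1.20 × 10^-2 M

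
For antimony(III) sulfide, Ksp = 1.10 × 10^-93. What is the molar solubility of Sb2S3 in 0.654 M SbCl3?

Sb2S3(s) ⇌ 2 Sb^3+ + 3 S^2-
Ksp = [Sb^3+]^2[S^2-]^3
Let s = moles of Sb2S3 that dissolve per litre. [Sb^3+] = 0.654 + 2s ≈ 0.654, [S^2-] = 3s (common-ion effect: Sb^3+ is already 0.654 M).
Ksp ≈ (0.654)^2 × (3s)^3
s = 4.57 x 10^-32 M
Check: 2s = 9.1 x 10^-32 ≪ 0.654, so the approximation is valid.

s = 4.57 × 10^-32 M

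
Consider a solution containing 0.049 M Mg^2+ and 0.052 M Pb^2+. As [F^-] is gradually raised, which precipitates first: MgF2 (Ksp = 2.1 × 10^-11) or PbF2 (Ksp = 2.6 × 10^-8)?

MgF2

Precipitation of each salt starts when its ion product equals its Ksp.
For MgF2: 2.1 × 10^-11 = 0.049 × [F^-]^2  ⇒  [F^-] = 2.1 × 10^-5 M.
For PbF2: 2.6 × 10^-8 = 0.052 × [F^-]^2  ⇒  [F^-] = 7.1 x 10^-4 M.
The salt with the lower threshold [F^-] precipitates first: MgF2.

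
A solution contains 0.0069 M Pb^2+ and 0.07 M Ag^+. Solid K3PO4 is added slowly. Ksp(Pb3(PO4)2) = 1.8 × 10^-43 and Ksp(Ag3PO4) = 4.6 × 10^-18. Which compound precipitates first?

Pb3(PO4)2

Each salt begins to precipitate when Q = Ksp, i.e. when [PO4^3-] reaches its threshold.
For Pb3(PO4)2: 1.8 × 10^-43 = (0.0069)^3 × [PO4^3-]^2  ⇒  [PO4^3-] = 7.4 x 10^-19 M.
For Ag3PO4: 4.6 × 10^-18 = (0.07)^3 × [PO4^3-]  ⇒  [PO4^3-] = 1.3 x 10^-14 M.
The salt with the lower threshold [PO4^3-] precipitates first: Pb3(PO4)2.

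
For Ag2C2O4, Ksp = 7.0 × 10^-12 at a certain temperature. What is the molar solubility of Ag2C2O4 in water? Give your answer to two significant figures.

s = 1.2 × 10^-4 M

Ag2C2O4(s) <=> 2 Ag^+ + C2O4^2-
Ksp = [Ag^+]^2[C2O4^2-]
If s mol/L of Ag2C2O4 dissolves, [Ag^+] = 2s and [C2O4^2-] = s.
Ksp = (2s)^2s = 4s^3
s^3 = 7.0 × 10^-12 / 4, so s = 1.2 × 10^-4 M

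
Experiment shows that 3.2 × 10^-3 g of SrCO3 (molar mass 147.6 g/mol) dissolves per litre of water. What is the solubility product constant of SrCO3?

Molar solubility s = (3.2 x 10^-3 g/L) / (147.6 g/mol) = 2.17 × 10^-5 M.
SrCO3(s) <=> Sr^2+(aq) + CO3^2-(aq)
If s mol/L of SrCO3 dissolves, [Sr^2+] = s and [CO3^2-] = s.
Ksp = [Sr^2+][CO3^2-]
Ksp = s^2
With s = 2.17 × 10^-5: Ksp = 4.7 x 10^-10

4.7 × 10^-10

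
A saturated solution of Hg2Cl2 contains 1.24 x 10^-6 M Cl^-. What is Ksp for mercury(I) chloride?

Hg2Cl2(s) ⇌ Hg2^2+ + 2 Cl^-
Stoichiometry gives [Hg2^2+] = (1/2)[Cl^-] = 6.200 × 10^-7 M.
Ksp = [Hg2^2+][Cl^-]^2
Ksp = 6.200 × 10^-7 × (1.24 × 10^-6)^2 = 9.53 × 10^-19

Ksp ≈ 9.53 x 10^-19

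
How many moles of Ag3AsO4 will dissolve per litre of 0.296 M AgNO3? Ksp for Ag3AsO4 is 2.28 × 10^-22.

Ag3AsO4(s) ⇌ 3 Ag^+ + AsO4^3-
Ksp = [Ag^+]^3[AsO4^3-]
If s mol/L dissolves here, [Ag^+] = 0.296 + 3s ≈ 0.296, [AsO4^3-] = s (since Ag^+ from AgNO3 dominates).
Ksp ≈ (0.296)^3 × s
s = 8.79 × 10^-21 M
Check: 3s = 2.6 × 10^-20 ≪ 0.296, so the approximation is valid.

8.79e-21 M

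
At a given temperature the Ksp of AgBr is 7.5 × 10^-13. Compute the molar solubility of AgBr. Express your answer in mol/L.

s ≈ 8.7 × 10^-7 M

AgBr(s) <=> Ag^+ + Br^-
Ksp = [Ag^+][Br^-]
With molar solubility s: [Ag^+] = s, [Br^-] = s.
Ksp = s^2
s = √(7.5 × 10^-13) = 8.7 × 10^-7 M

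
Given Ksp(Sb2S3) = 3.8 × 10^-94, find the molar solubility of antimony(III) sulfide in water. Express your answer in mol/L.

s ≈ 8.1e-20 M

Sb2S3(s) ⇌ 2 Sb^3+ + 3 S^2-
Ksp = [Sb^3+]^2[S^2-]^3
If s mol/L of Sb2S3 dissolves, [Sb^3+] = 2s and [S^2-] = 3s.
Ksp = (2s)^2(3s)^3 = 108s^5
s^5 = 3.8 × 10^-94 / 108, so s = 8.1 x 10^-20 M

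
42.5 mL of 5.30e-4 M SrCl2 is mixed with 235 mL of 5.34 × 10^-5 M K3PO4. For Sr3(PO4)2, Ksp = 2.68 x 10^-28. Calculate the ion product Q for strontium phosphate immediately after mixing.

Total volume = 42.5 + 235 = 277.5 mL.
[Sr^2+] = 5.30 x 10^-4 × (42.5/277.5) = 8.117 x 10^-5 M
[PO4^3-] = 5.34 × 10^-5 × (235/277.5) = 4.522 x 10^-5 M
Sr3(PO4)2(s) <=> 3 Sr^2+ + 2 PO4^3-, so Q = [Sr^2+]^3[PO4^3-]^2
Q = (8.117 × 10^-5)^3(4.522 × 10^-5)^2 = 1.09 x 10^-21
Q > Ksp, so Sr3(PO4)2 will precipitate.

Q = 1.09 x 10^-21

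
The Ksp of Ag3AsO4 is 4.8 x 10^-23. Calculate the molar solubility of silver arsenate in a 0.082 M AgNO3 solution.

s = 8.7e-20 M

Ag3AsO4(s) ⇌ 3 Ag^+(aq) + AsO4^3-(aq)
Ksp = [Ag^+]^3[AsO4^3-]
Let s = moles of Ag3AsO4 that dissolve per litre. [Ag^+] = 0.082 + 3s ≈ 0.082, [AsO4^3-] = s (Ksp is small, so little additional dissolves).
Ksp ≈ (0.082)^3 × s
s = 8.7 × 10^-20 M
Check: 3s = 2.6 × 10^-19 ≪ 0.082, so the approximation is valid.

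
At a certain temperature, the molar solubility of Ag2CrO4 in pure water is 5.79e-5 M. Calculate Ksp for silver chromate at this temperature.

Ksp = 7.76 × 10^-13

Ag2CrO4(s) <=> 2 Ag^+ + CrO4^2-
For each mole of Ag2CrO4 that dissolves: [Ag^+] = 2s, [CrO4^2-] = s.
Ksp = [Ag^+]^2[CrO4^2-]
Substituting: Ksp = (2s)^2s = 4s^3
Ksp = 4 × (5.79 x 10^-5)^3 = 7.76 × 10^-13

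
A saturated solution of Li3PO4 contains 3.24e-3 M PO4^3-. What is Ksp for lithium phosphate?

Ksp = 2.98 × 10^-9

Li3PO4(s) ⇌ 3 Li^+(aq) + PO4^3-(aq)
Stoichiometry gives [Li^+] = (3/1)[PO4^3-] = 9.720 × 10^-3 M.
Ksp = [Li^+]^3[PO4^3-]
Ksp = (9.720 x 10^-3)^3 × 3.24 × 10^-3 = 2.98 × 10^-9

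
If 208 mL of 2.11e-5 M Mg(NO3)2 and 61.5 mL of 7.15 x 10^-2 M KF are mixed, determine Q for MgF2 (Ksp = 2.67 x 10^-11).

Q ≈ 4.34 × 10^-9

Total volume = 208 + 61.5 = 269.5 mL.
[Mg^2+] = 2.11 x 10^-5 × (208/269.5) = 1.628 × 10^-5 M
[F^-] = 7.15 × 10^-2 × (61.5/269.5) = 1.632 × 10^-2 M
MgF2(s) <=> Mg^2+(aq) + 2 F^-(aq), so Q = [Mg^2+][F^-]^2
Q = (1.628 × 10^-5)(1.632 x 10^-2)^2 = 4.34 x 10^-9
Q > Ksp, so MgF2 will precipitate.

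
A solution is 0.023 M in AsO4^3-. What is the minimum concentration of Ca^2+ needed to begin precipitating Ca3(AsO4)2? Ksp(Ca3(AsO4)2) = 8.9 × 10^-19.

Ca3(AsO4)2(s) ⇌ 3 Ca^2+(aq) + 2 AsO4^3-(aq)
Ksp = [Ca^2+]^3[AsO4^3-]^2
Precipitation begins when Q = Ksp. With [AsO4^3-] = 0.023 M:
8.9 × 10^-19 = (0.023)^2 × [Ca^2+]^3
[Ca^2+] = (8.9 × 10^-19 / 5.29 x 10^-4)^(1/3) = 1.2 × 10^-5 M

1.2 × 10^-5 M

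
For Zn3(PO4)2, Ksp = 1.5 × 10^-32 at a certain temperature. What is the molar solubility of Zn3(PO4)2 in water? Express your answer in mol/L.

Zn3(PO4)2(s) <=> 3 Zn^2+ + 2 PO4^3-
Ksp = [Zn^2+]^3[PO4^3-]^2
If s mol/L of Zn3(PO4)2 dissolves, [Zn^2+] = 3s and [PO4^3-] = 2s.
Substituting: Ksp = (3s)^3(2s)^2 = 108s^5
Solving, s = (1.5 × 10^-32/108)^(1/5) = 1.7 × 10^-7 M

s ≈ 1.7e-7 M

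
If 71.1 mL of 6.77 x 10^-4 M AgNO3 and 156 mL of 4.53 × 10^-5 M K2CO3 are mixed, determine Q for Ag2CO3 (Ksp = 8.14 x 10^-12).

Q = 1.40 × 10^-12

Total volume = 71.1 + 156 = 227.1 mL.
[Ag^+] = 6.77 x 10^-4 × (71.1/227.1) = 2.120 x 10^-4 M
[CO3^2-] = 4.53 × 10^-5 × (156/227.1) = 3.112 × 10^-5 M
Ag2CO3(s) ⇌ 2 Ag^+ + CO3^2-, so Q = [Ag^+]^2[CO3^2-]
Q = (2.120 × 10^-4)^2(3.112 × 10^-5) = 1.40 × 10^-12
Q < Ksp, so no precipitate of Ag2CO3 forms.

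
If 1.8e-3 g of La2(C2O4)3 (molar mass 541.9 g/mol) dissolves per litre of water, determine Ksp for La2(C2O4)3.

Ksp ≈ 4.4e-26

Molar solubility s = (1.8 x 10^-3 g/L) / (541.9 g/mol) = 3.32 × 10^-6 M.
La2(C2O4)3(s) ⇌ 2 La^3+ + 3 C2O4^2-
With molar solubility s: [La^3+] = 2s, [C2O4^2-] = 3s.
Ksp = [La^3+]^2[C2O4^2-]^3
Ksp = (2s)^2(3s)^3 = 108s^5
Ksp = 108 × (3.32 x 10^-6)^5 = 4.4 × 10^-26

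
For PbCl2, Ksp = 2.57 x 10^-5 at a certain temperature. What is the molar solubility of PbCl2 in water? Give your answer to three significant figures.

PbCl2(s) <=> Pb^2+(aq) + 2 Cl^-(aq)
Ksp = [Pb^2+][Cl^-]^2
With molar solubility s: [Pb^2+] = s, [Cl^-] = 2s.
Ksp = s(2s)^2 = 4s^3
Solving, s = (2.57 x 10^-5/4)^(1/3) = 1.86 × 10^-2 M

s ≈ 0.0186 M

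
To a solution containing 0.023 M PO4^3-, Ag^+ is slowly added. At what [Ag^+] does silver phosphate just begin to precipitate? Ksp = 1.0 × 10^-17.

Ag3PO4(s) ⇌ 3 Ag^+ + PO4^3-
Ksp = [Ag^+]^3[PO4^3-]
Precipitation begins when Q = Ksp. With [PO4^3-] = 0.023 M:
1.0 × 10^-17 = (0.023) × [Ag^+]^3
[Ag^+] = (1.0 × 10^-17 / 2.3 × 10^-2)^(1/3) = 7.6 × 10^-6 M

[Ag^+] ≈ 7.6e-6 M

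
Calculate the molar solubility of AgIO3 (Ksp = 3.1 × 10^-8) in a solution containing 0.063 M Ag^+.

s = 4.9 × 10^-7 M

AgIO3(s) ⇌ Ag^+ + IO3^-
Ksp = [Ag^+][IO3^-]
Let s be the molar solubility in this solution. [Ag^+] = 0.063 + s ≈ 0.063, [IO3^-] = s (common-ion effect: Ag^+ is already 0.063 M).
Ksp ≈ 0.063 × s
s = 4.9 x 10^-7 M
Check: s = 4.9 x 10^-7 ≪ 0.063, so the approximation is valid.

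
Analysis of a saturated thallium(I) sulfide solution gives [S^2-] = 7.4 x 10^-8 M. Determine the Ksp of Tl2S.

Tl2S(s) <=> 2 Tl^+ + S^2-
Stoichiometry gives [Tl^+] = (2/1)[S^2-] = 1.48 × 10^-7 M.
Ksp = [Tl^+]^2[S^2-]
Ksp = (1.48 × 10^-7)^2 × 7.4 x 10^-8 = 1.6 × 10^-21

Ksp = 1.6 × 10^-21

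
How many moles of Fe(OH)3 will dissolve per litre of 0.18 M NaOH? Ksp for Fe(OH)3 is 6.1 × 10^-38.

1.0 × 10^-35 M

Fe(OH)3(s) <=> Fe^3+ + 3 OH^-
Ksp = [Fe^3+][OH^-]^3
Let s = moles of Fe(OH)3 that dissolve per litre. [Fe^3+] = s, [OH^-] = 0.18 + 3s ≈ 0.18 (common-ion effect: OH^- is already 0.18 M).
Ksp ≈ s × (0.18)^3
s = 1.0 x 10^-35 M
Check: 3s = 3.1 x 10^-35 ≪ 0.18, so the approximation is valid.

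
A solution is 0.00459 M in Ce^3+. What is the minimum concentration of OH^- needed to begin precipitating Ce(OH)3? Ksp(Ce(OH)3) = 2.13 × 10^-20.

[OH^-] = 1.67e-6 M

Ce(OH)3(s) ⇌ Ce^3+ + 3 OH^-
Ksp = [Ce^3+][OH^-]^3
Precipitation begins when Q = Ksp. With [Ce^3+] = 0.00459 M:
2.13 × 10^-20 = (0.00459) × [OH^-]^3
[OH^-] = (2.13 × 10^-20 / 4.59 × 10^-3)^(1/3) = 1.67 × 10^-6 M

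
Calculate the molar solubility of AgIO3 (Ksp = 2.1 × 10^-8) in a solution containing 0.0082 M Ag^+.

AgIO3(s) ⇌ Ag^+ + IO3^-
Ksp = [Ag^+][IO3^-]
Let s be the molar solubility in this solution. [Ag^+] = 0.0082 + s ≈ 0.0082, [IO3^-] = s (Ksp is small, so little additional dissolves).
Ksp ≈ 0.0082 × s
s = 2.6 x 10^-6 M
Check: s = 2.6 × 10^-6 ≪ 0.0082, so the approximation is valid.

2.6e-6 M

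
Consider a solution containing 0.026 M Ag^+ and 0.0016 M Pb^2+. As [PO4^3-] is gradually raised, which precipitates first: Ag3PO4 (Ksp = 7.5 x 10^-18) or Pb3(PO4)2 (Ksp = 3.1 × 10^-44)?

Each salt begins to precipitate when Q = Ksp, i.e. when [PO4^3-] reaches its threshold.
For Ag3PO4: 7.5 x 10^-18 = (0.026)^3 × [PO4^3-]  ⇒  [PO4^3-] = 4.3 × 10^-13 M.
For Pb3(PO4)2: 3.1 × 10^-44 = (0.0016)^3 × [PO4^3-]^2  ⇒  [PO4^3-] = 2.8 × 10^-18 M.
The salt with the lower threshold [PO4^3-] precipitates first: Pb3(PO4)2.

Pb3(PO4)2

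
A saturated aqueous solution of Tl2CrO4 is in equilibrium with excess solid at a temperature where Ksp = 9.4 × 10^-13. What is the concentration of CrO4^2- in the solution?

Tl2CrO4(s) ⇌ 2 Tl^+(aq) + CrO4^2-(aq)
Ksp = [Tl^+]^2[CrO4^2-]
For each mole of Tl2CrO4 that dissolves: [Tl^+] = 2s, [CrO4^2-] = s.
Substituting: Ksp = (2s)^2s = 4s^3
s = (9.4 × 10^-13 / 4)^(1/3) = 6.17 x 10^-5 M
[CrO4^2-] = s = 6.2 x 10^-5 M

[CrO4^2-] = 6.2 × 10^-5 M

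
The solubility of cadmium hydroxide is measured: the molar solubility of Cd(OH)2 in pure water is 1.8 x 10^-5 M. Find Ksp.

Ksp = 2.3 × 10^-14

Cd(OH)2(s) ⇌ Cd^2+(aq) + 2 OH^-(aq)
With molar solubility s: [Cd^2+] = s, [OH^-] = 2s.
Ksp = [Cd^2+][OH^-]^2
Substituting: Ksp = s(2s)^2 = 4s^3
With s = 1.8 × 10^-5: Ksp = 2.3 × 10^-14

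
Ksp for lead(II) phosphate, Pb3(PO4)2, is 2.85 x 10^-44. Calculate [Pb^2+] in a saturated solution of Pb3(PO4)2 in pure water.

Pb3(PO4)2(s) <=> 3 Pb^2+(aq) + 2 PO4^3-(aq)
Ksp = [Pb^2+]^3[PO4^3-]^2
Let s = molar solubility. Then [Pb^2+] = 3s and [PO4^3-] = 2s.
So Ksp = (3s)^3 × (2s)^2 = 108s^5
s^5 = 2.85 x 10^-44 / 108, so s = 7.661 x 10^-10 M
[Pb^2+] = 3s = 2.30 x 10^-9 M

[Pb^2+] ≈ 2.30e-9 M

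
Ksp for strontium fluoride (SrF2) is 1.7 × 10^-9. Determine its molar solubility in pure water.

s = 7.5 × 10^-4 M

SrF2(s) ⇌ Sr^2+ + 2 F^-
Ksp = [Sr^2+][F^-]^2
For each mole of SrF2 that dissolves: [Sr^2+] = s, [F^-] = 2s.
Ksp = s(2s)^2 = 4s^3
s = (1.7 × 10^-9 / 4)^(1/3) = 7.5 × 10^-4 M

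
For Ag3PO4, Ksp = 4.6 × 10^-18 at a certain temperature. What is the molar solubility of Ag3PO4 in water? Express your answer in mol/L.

Ag3PO4(s) ⇌ 3 Ag^+ + PO4^3-
Ksp = [Ag^+]^3[PO4^3-]
For each mole of Ag3PO4 that dissolves: [Ag^+] = 3s, [PO4^3-] = s.
So Ksp = (3s)^3 × s = 27s^4
s = (4.6 × 10^-18 / 27)^(1/4) = 2.0 x 10^-5 M

2.0e-5 M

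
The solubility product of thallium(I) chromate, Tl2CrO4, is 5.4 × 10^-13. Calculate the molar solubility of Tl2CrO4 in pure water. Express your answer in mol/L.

Tl2CrO4(s) ⇌ 2 Tl^+ + CrO4^2-
Ksp = [Tl^+]^2[CrO4^2-]
If s mol/L of Tl2CrO4 dissolves, [Tl^+] = 2s and [CrO4^2-] = s.
Substituting: Ksp = (2s)^2s = 4s^3
s = (5.4 × 10^-13 / 4)^(1/3) = 5.1 × 10^-5 M

s ≈ 5.1 × 10^-5 M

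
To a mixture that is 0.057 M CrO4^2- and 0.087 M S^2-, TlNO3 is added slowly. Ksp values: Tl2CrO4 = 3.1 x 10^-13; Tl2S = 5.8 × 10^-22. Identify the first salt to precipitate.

Each salt begins to precipitate when Q = Ksp, i.e. when [Tl^+] reaches its threshold.
For Tl2CrO4: 3.1 x 10^-13 = 0.057 × [Tl^+]^2  ⇒  [Tl^+] = 2.3 × 10^-6 M.
For Tl2S: 5.8 × 10^-22 = 0.087 × [Tl^+]^2  ⇒  [Tl^+] = 8.2 x 10^-11 M.
The salt with the lower threshold [Tl^+] precipitates first: Tl2S.

Tl2S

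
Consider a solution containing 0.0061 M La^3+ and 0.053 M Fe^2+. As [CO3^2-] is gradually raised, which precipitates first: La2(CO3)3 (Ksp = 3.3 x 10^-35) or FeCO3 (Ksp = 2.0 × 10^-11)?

Each salt begins to precipitate when Q = Ksp, i.e. when [CO3^2-] reaches its threshold.
For La2(CO3)3: 3.3 x 10^-35 = (0.0061)^2 × [CO3^2-]^3  ⇒  [CO3^2-] = 9.6 × 10^-11 M.
For FeCO3: 2.0 × 10^-11 = 0.053 × [CO3^2-]  ⇒  [CO3^2-] = 3.8 × 10^-10 M.
The salt with the lower threshold [CO3^2-] precipitates first: La2(CO3)3.

La2(CO3)3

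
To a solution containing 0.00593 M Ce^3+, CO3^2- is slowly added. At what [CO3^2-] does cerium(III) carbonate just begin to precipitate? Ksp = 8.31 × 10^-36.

Ce2(CO3)3(s) <=> 2 Ce^3+ + 3 CO3^2-
Ksp = [Ce^3+]^2[CO3^2-]^3
Precipitation begins when Q = Ksp. With [Ce^3+] = 0.00593 M:
8.31 × 10^-36 = (0.00593)^2 × [CO3^2-]^3
[CO3^2-] = (8.31 × 10^-36 / 3.516 x 10^-5)^(1/3) = 6.18 × 10^-11 M

6.18 × 10^-11 M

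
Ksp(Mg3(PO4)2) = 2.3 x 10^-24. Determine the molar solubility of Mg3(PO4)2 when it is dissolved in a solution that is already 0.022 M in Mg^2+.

s = 2.3e-10 M

Mg3(PO4)2(s) ⇌ 3 Mg^2+ + 2 PO4^3-
Ksp = [Mg^2+]^3[PO4^3-]^2
Let s = moles of Mg3(PO4)2 that dissolve per litre. [Mg^2+] = 0.022 + 3s ≈ 0.022, [PO4^3-] = 2s (Ksp is small, so little additional dissolves).
Ksp ≈ (0.022)^3 × (2s)^2
s = 2.3 x 10^-10 M
Check: 3s = 7.0 × 10^-10 ≪ 0.022, so the approximation is valid.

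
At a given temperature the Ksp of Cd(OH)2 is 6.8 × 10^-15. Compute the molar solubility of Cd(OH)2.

1.2e-5 M

Cd(OH)2(s) <=> Cd^2+ + 2 OH^-
Ksp = [Cd^2+][OH^-]^2
If s mol/L of Cd(OH)2 dissolves, [Cd^2+] = s and [OH^-] = 2s.
So Ksp = s × (2s)^2 = 4s^3
s = (6.8 × 10^-15 / 4)^(1/3) = 1.2 x 10^-5 M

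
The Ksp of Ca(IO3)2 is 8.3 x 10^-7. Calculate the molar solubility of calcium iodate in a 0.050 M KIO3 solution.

Ca(IO3)2(s) ⇌ Ca^2+ + 2 IO3^-
Ksp = [Ca^2+][IO3^-]^2
If s mol/L dissolves here, [Ca^2+] = s, [IO3^-] = 0.050 + 2s ≈ 0.050 (since IO3^- from KIO3 dominates).
Ksp ≈ s × (0.050)^2
s = 3.3 x 10^-4 M
Check: 2s = 6.6 x 10^-4 ≪ 0.050, so the approximation is valid.

s ≈ 3.3e-4 M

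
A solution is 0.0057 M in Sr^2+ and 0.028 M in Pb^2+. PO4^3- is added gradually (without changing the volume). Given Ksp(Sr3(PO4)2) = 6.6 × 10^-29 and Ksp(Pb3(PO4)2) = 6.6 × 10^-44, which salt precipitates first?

Each salt begins to precipitate when Q = Ksp, i.e. when [PO4^3-] reaches its threshold.
For Sr3(PO4)2: 6.6 × 10^-29 = (0.0057)^3 × [PO4^3-]^2  ⇒  [PO4^3-] = 1.9 x 10^-11 M.
For Pb3(PO4)2: 6.6 × 10^-44 = (0.028)^3 × [PO4^3-]^2  ⇒  [PO4^3-] = 5.5 × 10^-20 M.
The salt with the lower threshold [PO4^3-] precipitates first: Pb3(PO4)2.

Pb3(PO4)2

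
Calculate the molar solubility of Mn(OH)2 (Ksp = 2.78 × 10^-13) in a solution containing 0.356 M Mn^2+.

s = 4.42e-7 M

Mn(OH)2(s) <=> Mn^2+(aq) + 2 OH^-(aq)
Ksp = [Mn^2+][OH^-]^2
Let s = moles of Mn(OH)2 that dissolve per litre. [Mn^2+] = 0.356 + s ≈ 0.356, [OH^-] = 2s (Ksp is small, so little additional dissolves).
Ksp ≈ 0.356 × (2s)^2
s = 4.42 × 10^-7 M
Check: s = 4.4 × 10^-7 ≪ 0.356, so the approximation is valid.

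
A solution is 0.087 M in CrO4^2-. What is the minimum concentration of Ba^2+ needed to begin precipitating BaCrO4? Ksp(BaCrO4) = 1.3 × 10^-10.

BaCrO4(s) ⇌ Ba^2+(aq) + CrO4^2-(aq)
Ksp = [Ba^2+][CrO4^2-]
Precipitation begins when Q = Ksp. With [CrO4^2-] = 0.087 M:
1.3 × 10^-10 = (0.087) × [Ba^2+]
[Ba^2+] = (1.3 × 10^-10 / 8.7 x 10^-2) = 1.5 × 10^-9 M

[Ba^2+] ≈ 1.5 × 10^-9 M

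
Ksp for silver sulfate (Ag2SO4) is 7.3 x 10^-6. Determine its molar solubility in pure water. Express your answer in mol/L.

1.2 × 10^-2 M

Ag2SO4(s) ⇌ 2 Ag^+ + SO4^2-
Ksp = [Ag^+]^2[SO4^2-]
If s mol/L of Ag2SO4 dissolves, [Ag^+] = 2s and [SO4^2-] = s.
So Ksp = (2s)^2 × s = 4s^3
Solving, s = (7.3 x 10^-6/4)^(1/3) = 1.2 x 10^-2 M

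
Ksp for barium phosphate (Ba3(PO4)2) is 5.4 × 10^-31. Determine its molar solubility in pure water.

Ba3(PO4)2(s) <=> 3 Ba^2+(aq) + 2 PO4^3-(aq)
Ksp = [Ba^2+]^3[PO4^3-]^2
Let s = molar solubility. Then [Ba^2+] = 3s and [PO4^3-] = 2s.
So Ksp = (3s)^3 × (2s)^2 = 108s^5
s = (5.4 × 10^-31 / 108)^(1/5) = 3.5 × 10^-7 M

s ≈ 3.5 × 10^-7 M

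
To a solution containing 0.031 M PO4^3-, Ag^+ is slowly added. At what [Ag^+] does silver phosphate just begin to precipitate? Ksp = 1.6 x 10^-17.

[Ag^+] = 8.0e-6 M

Ag3PO4(s) ⇌ 3 Ag^+ + PO4^3-
Ksp = [Ag^+]^3[PO4^3-]
Precipitation begins when Q = Ksp. With [PO4^3-] = 0.031 M:
1.6 x 10^-17 = (0.031) × [Ag^+]^3
[Ag^+] = (1.6 x 10^-17 / 3.1 × 10^-2)^(1/3) = 8.0 × 10^-6 M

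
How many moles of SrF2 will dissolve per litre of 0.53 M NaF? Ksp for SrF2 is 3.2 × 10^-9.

s ≈ 1.1 × 10^-8 M

SrF2(s) ⇌ Sr^2+(aq) + 2 F^-(aq)
Ksp = [Sr^2+][F^-]^2
Let s = moles of SrF2 that dissolve per litre. [Sr^2+] = s, [F^-] = 0.53 + 2s ≈ 0.53 (Ksp is small, so little additional dissolves).
Ksp ≈ s × (0.53)^2
s = 1.1 × 10^-8 M
Check: 2s = 2.3 × 10^-8 ≪ 0.53, so the approximation is valid.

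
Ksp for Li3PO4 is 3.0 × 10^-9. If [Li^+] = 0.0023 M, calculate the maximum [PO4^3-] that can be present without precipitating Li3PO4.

2.5 × 10^-1 M

Li3PO4(s) <=> 3 Li^+(aq) + PO4^3-(aq)
Ksp = [Li^+]^3[PO4^3-]
Precipitation begins when Q = Ksp. With [Li^+] = 0.0023 M:
3.0 × 10^-9 = (0.0023)^3 × [PO4^3-]
[PO4^3-] = (3.0 × 10^-9 / 1.22 x 10^-8) = 2.5 × 10^-1 M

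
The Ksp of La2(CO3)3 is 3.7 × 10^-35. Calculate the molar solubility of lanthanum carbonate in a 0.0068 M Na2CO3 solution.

5.4e-15 M

La2(CO3)3(s) <=> 2 La^3+ + 3 CO3^2-
Ksp = [La^3+]^2[CO3^2-]^3
Let s = moles of La2(CO3)3 that dissolve per litre. [La^3+] = 2s, [CO3^2-] = 0.0068 + 3s ≈ 0.0068 (since CO3^2- from Na2CO3 dominates).
Ksp ≈ (2s)^2 × (0.0068)^3
s = 5.4 × 10^-15 M
Check: 3s = 1.6 x 10^-14 ≪ 0.0068, so the approximation is valid.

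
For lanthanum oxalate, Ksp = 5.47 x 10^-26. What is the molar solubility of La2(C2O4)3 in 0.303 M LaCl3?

La2(C2O4)3(s) <=> 2 La^3+(aq) + 3 C2O4^2-(aq)
Ksp = [La^3+]^2[C2O4^2-]^3
Let s = moles of La2(C2O4)3 that dissolve per litre. [La^3+] = 0.303 + 2s ≈ 0.303, [C2O4^2-] = 3s (common-ion effect: La^3+ is already 0.303 M).
Ksp ≈ (0.303)^2 × (3s)^3
s = 2.80 x 10^-9 M
Check: 2s = 5.6 x 10^-9 ≪ 0.303, so the approximation is valid.

s ≈ 2.80 × 10^-9 M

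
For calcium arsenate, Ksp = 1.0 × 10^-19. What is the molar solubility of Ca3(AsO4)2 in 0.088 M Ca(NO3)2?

s ≈ 6.1 × 10^-9 M

Ca3(AsO4)2(s) <=> 3 Ca^2+ + 2 AsO4^3-
Ksp = [Ca^2+]^3[AsO4^3-]^2
If s mol/L dissolves here, [Ca^2+] = 0.088 + 3s ≈ 0.088, [AsO4^3-] = 2s (Ksp is small, so little additional dissolves).
Ksp ≈ (0.088)^3 × (2s)^2
s = 6.1 × 10^-9 M
Check: 3s = 1.8 × 10^-8 ≪ 0.088, so the approximation is valid.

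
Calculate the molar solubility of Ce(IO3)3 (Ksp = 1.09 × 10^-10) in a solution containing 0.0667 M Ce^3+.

Ce(IO3)3(s) <=> Ce^3+(aq) + 3 IO3^-(aq)
Ksp = [Ce^3+][IO3^-]^3
Let s be the molar solubility in this solution. [Ce^3+] = 0.0667 + s ≈ 0.0667, [IO3^-] = 3s (common-ion effect: Ce^3+ is already 0.0667 M).
Ksp ≈ 0.0667 × (3s)^3
s = 3.93 x 10^-4 M
Check: s = 3.9 × 10^-4 ≪ 0.0667, so the approximation is valid.

s ≈ 3.93e-4 M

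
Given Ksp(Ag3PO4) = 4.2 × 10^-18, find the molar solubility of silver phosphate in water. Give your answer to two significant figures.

s = 2.0 × 10^-5 M

Ag3PO4(s) ⇌ 3 Ag^+ + PO4^3-
Ksp = [Ag^+]^3[PO4^3-]
Let s = molar solubility. Then [Ag^+] = 3s and [PO4^3-] = s.
So Ksp = (3s)^3 × s = 27s^4
s^4 = 4.2 × 10^-18 / 27, so s = 2.0 × 10^-5 M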